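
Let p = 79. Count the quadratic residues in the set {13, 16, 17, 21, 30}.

(13/79) = +1 → QR.
(16/79) = +1 → QR.
(17/79) = -1 → non-residue.
(21/79) = +1 → QR.
(30/79) = -1 → non-residue.
Total quadratic residues among the 5: 3.

3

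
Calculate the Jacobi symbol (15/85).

Reciprocity: 15 ≡ 3 and 85 ≡ 1 (mod 4), so (15/85) = +(85/15).
Reduce top mod 15: now compute (10/15).
Pull out 2: since 15 ≡ 7 (mod 8), (2/15) = +1.
Reciprocity: 5 ≡ 1 and 15 ≡ 3 (mod 4), so (5/15) = +(15/5).
Reduce top mod 5: now compute (0/5).
Top reduces to 0: gcd > 1, so the symbol is 0.

0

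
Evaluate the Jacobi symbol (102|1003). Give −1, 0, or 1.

0

Pull out 2: since 1003 ≡ 3 (mod 8), (2/1003) = -1.
Reciprocity: 51 ≡ 3 and 1003 ≡ 3 (mod 4), so (51/1003) = −(1003/51).
Reduce top mod 51: now compute (34/51).
Pull out 2: since 51 ≡ 3 (mod 8), (2/51) = -1.
Reciprocity: 17 ≡ 1 and 51 ≡ 3 (mod 4), so (17/51) = +(51/17).
Reduce top mod 17: now compute (0/17).
Top reduces to 0: gcd > 1, so the symbol is 0.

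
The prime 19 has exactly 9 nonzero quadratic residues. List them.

1,4,5,6,7,9,11,16,17

Square k = 1,…,9 (k and 19−k give the same square):
1²=1, 2²=4, 3²=9, 4²=16, 5²≡6, 6²≡17, 7²≡11, 8²≡7, 9²≡5 (mod 19).
So the quadratic residues mod 19 are {1, 4, 5, 6, 7, 9, 11, 16, 17}.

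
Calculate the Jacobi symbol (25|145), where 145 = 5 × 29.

Reciprocity: 25 ≡ 1 and 145 ≡ 1 (mod 4), so (25/145) = +(145/25).
Reduce top mod 25: now compute (20/25).
Pull out 2^2: since 25 ≡ 1 (mod 8), (2/25) = +1, so (2/25)^2 = +1.
Reciprocity: 5 ≡ 1 and 25 ≡ 1 (mod 4), so (5/25) = +(25/5).
Reduce top mod 5: now compute (0/5).
Top reduces to 0: gcd > 1, so the symbol is 0.

0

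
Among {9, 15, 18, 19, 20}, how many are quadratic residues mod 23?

(9/23) = +1 → QR.
(15/23) = -1 → non-residue.
(18/23) = +1 → QR.
(19/23) = -1 → non-residue.
(20/23) = -1 → non-residue.
Total quadratic residues among the 5: 2.

2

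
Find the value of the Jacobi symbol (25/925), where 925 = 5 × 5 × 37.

Reciprocity: 25 ≡ 1 and 925 ≡ 1 (mod 4), so (25/925) = +(925/25).
Reduce top mod 25: now compute (0/25).
Top reduces to 0: gcd > 1, so the symbol is 0.

0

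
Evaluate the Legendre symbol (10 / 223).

-1

Euler's criterion: (10/223) ≡ 10^111 (mod 223).
10^2 ≡ 100 (mod 223)
10^4 ≡ 188 (mod 223)
10^8 ≡ 110 (mod 223)
10^16 ≡ 58 (mod 223)
10^32 ≡ 19 (mod 223)
10^64 ≡ 138 (mod 223)
10^111 = 10^(64+32+8+4+2+1) ≡ 222 (mod 223).
Result is 222 ≡ −1, so (10/223) = −1.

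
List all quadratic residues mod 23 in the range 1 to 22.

1, 2, 3, 4, 6, 8, 9, 12, 13, 16, 18

Square k = 1,…,11 (k and 23−k give the same square):
1²=1, 2²=4, 3²=9, 4²=16, 5²≡2, 6²≡13, 7²≡3, 8²≡18, 9²≡12, 10²≡8, 11²≡6 (mod 23).
So the quadratic residues mod 23 are {1, 2, 3, 4, 6, 8, 9, 12, 13, 16, 18}.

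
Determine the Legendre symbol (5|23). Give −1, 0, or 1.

-1

Euler's criterion: (5/23) ≡ 5^11 (mod 23).
5^2 ≡ 2 (mod 23)
5^4 ≡ 4 (mod 23)
5^8 ≡ 16 (mod 23)
5^11 = 5^(8+2+1) ≡ 22 (mod 23).
Result is 22 ≡ −1, so (5/23) = −1.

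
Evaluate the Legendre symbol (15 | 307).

Reciprocity: 15 ≡ 3 and 307 ≡ 3 (mod 4), so (15/307) = −(307/15).
Reduce top mod 15: now compute (7/15).
Reciprocity: 7 ≡ 3 and 15 ≡ 3 (mod 4), so (7/15) = −(15/7).
Reduce top mod 7: now compute (1/7).
Reached (1/7) = 1. Collecting the sign flips along the way, the symbol is +1.

1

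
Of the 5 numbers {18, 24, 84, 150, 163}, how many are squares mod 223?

(18/223) = +1 → QR.
(24/223) = -1 → non-residue.
(84/223) = -1 → non-residue.
(150/223) = -1 → non-residue.
(163/223) = -1 → non-residue.
Total quadratic residues among the 5: 1.

1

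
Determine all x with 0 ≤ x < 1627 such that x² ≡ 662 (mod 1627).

Since 1627 ≡ 3 (mod 4), a square root of 662 is 662^((1627+1)/4) = 662^407 mod 1627.
Repeated squaring: 662^2≡581, 662^4≡772, 662^8≡502, 662^16≡1446, 662^32≡221, 662^64≡31, 662^128≡961, 662^256≡1012 (mod 1627).
662^407 = 662^(256+128+16+4+2+1) ≡ 1102 (mod 1627).
Check: 1102² = 1214404 ≡ 662 (mod 1627). The two roots are 525 and 1102.

525, 1102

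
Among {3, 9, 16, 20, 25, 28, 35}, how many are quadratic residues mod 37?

5

(3/37) = +1 → QR.
(9/37) = +1 → QR.
(16/37) = +1 → QR.
(20/37) = -1 → non-residue.
(25/37) = +1 → QR.
(28/37) = +1 → QR.
(35/37) = -1 → non-residue.
Total quadratic residues among the 7: 5.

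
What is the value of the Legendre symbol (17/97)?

Euler's criterion: (17/97) ≡ 17^48 (mod 97).
17^2 ≡ 95 (mod 97)
17^4 ≡ 4 (mod 97)
17^8 ≡ 16 (mod 97)
17^16 ≡ 62 (mod 97)
17^32 ≡ 61 (mod 97)
17^48 = 17^(32+16) ≡ 96 (mod 97).
Result is 96 ≡ −1, so (17/97) = −1.

-1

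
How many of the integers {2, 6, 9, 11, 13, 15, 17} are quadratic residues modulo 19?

4

(2/19) = -1 → non-residue.
(6/19) = +1 → QR.
(9/19) = +1 → QR.
(11/19) = +1 → QR.
(13/19) = -1 → non-residue.
(15/19) = -1 → non-residue.
(17/19) = +1 → QR.
Total quadratic residues among the 7: 4.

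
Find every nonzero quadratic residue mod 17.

1 2 4 8 9 13 15 16

Square k = 1,…,8 (k and 17−k give the same square):
1²=1, 2²=4, 3²=9, 4²=16, 5²≡8, 6²≡2, 7²≡15, 8²≡13 (mod 17).
So the quadratic residues mod 17 are {1, 2, 4, 8, 9, 13, 15, 16}.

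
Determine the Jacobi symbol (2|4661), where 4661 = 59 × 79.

-1

Pull out 2: since 4661 ≡ 5 (mod 8), (2/4661) = -1.
Reached (1/4661) = 1. Collecting the sign flips along the way, the symbol is -1.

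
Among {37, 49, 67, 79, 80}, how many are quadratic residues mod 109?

2

(37/109) = -1 → non-residue.
(49/109) = +1 → QR.
(67/109) = -1 → non-residue.
(79/109) = -1 → non-residue.
(80/109) = +1 → QR.
Total quadratic residues among the 5: 2.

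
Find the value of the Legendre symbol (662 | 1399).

1

Pull out 2: since 1399 ≡ 7 (mod 8), (2/1399) = +1.
Reciprocity: 331 ≡ 3 and 1399 ≡ 3 (mod 4), so (331/1399) = −(1399/331).
Reduce top mod 331: now compute (75/331).
Reciprocity: 75 ≡ 3 and 331 ≡ 3 (mod 4), so (75/331) = −(331/75).
Reduce top mod 75: now compute (31/75).
Reciprocity: 31 ≡ 3 and 75 ≡ 3 (mod 4), so (31/75) = −(75/31).
Reduce top mod 31: now compute (13/31).
Reciprocity: 13 ≡ 1 and 31 ≡ 3 (mod 4), so (13/31) = +(31/13).
Reduce top mod 13: now compute (5/13).
Reciprocity: 5 ≡ 1 and 13 ≡ 1 (mod 4), so (5/13) = +(13/5).
Reduce top mod 5: now compute (3/5).
Reciprocity: 3 ≡ 3 and 5 ≡ 1 (mod 4), so (3/5) = +(5/3).
Reduce top mod 3: now compute (2/3).
Pull out 2: since 3 ≡ 3 (mod 8), (2/3) = -1.
Reached (1/3) = 1. Collecting the sign flips along the way, the symbol is +1.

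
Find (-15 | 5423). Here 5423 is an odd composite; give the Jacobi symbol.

1

First reduce: -15 ≡ 5408 (mod 5423).
Pull out 2^5: since 5423 ≡ 7 (mod 8), (2/5423) = +1, so (2/5423)^5 = +1.
Reciprocity: 169 ≡ 1 and 5423 ≡ 3 (mod 4), so (169/5423) = +(5423/169).
Reduce top mod 169: now compute (15/169).
Reciprocity: 15 ≡ 3 and 169 ≡ 1 (mod 4), so (15/169) = +(169/15).
Reduce top mod 15: now compute (4/15).
Pull out 2^2: since 15 ≡ 7 (mod 8), (2/15) = +1, so (2/15)^2 = +1.
Reached (1/15) = 1. Collecting the sign flips along the way, the symbol is +1.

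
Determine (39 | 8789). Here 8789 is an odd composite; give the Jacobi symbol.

Reciprocity: 39 ≡ 3 and 8789 ≡ 1 (mod 4), so (39/8789) = +(8789/39).
Reduce top mod 39: now compute (14/39).
Pull out 2: since 39 ≡ 7 (mod 8), (2/39) = +1.
Reciprocity: 7 ≡ 3 and 39 ≡ 3 (mod 4), so (7/39) = −(39/7).
Reduce top mod 7: now compute (4/7).
Pull out 2^2: since 7 ≡ 7 (mod 8), (2/7) = +1, so (2/7)^2 = +1.
Reached (1/7) = 1. Collecting the sign flips along the way, the symbol is -1.

-1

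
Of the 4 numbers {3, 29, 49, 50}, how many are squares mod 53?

2

(3/53) = -1 → non-residue.
(29/53) = +1 → QR.
(49/53) = +1 → QR.
(50/53) = -1 → non-residue.
Total quadratic residues among the 4: 2.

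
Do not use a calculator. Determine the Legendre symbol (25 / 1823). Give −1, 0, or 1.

1

Reciprocity: 25 ≡ 1 and 1823 ≡ 3 (mod 4), so (25/1823) = +(1823/25).
Reduce top mod 25: now compute (23/25).
Reciprocity: 23 ≡ 3 and 25 ≡ 1 (mod 4), so (23/25) = +(25/23).
Reduce top mod 23: now compute (2/23).
Pull out 2: since 23 ≡ 7 (mod 8), (2/23) = +1.
Reached (1/23) = 1. Collecting the sign flips along the way, the symbol is +1.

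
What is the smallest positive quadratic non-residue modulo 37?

2

(2/37) = −1, so 2 is the smallest positive non-residue mod 37.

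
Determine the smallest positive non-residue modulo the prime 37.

(2/37) = −1, so 2 is the smallest positive non-residue mod 37.

2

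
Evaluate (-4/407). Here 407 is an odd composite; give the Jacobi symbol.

First reduce: -4 ≡ 403 (mod 407).
Reciprocity: 403 ≡ 3 and 407 ≡ 3 (mod 4), so (403/407) = −(407/403).
Reduce top mod 403: now compute (4/403).
Pull out 2^2: since 403 ≡ 3 (mod 8), (2/403) = -1, so (2/403)^2 = +1.
Reached (1/403) = 1. Collecting the sign flips along the way, the symbol is -1.

-1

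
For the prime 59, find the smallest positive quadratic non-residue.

(2/59) = −1, so 2 is the smallest positive non-residue mod 59.

2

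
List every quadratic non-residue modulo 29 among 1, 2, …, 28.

2 3 8 10 11 12 14 15 17 18 19 21 26 27

Square k = 1,…,14 (k and 29−k give the same square):
1²=1, 2²=4, 3²=9, 4²=16, 5²=25, 6²≡7, 7²≡20, 8²≡6, 9²≡23, 10²≡13, 11²≡5, 12²≡28, 13²≡24, 14²≡22 (mod 29).
The residues are {1, 4, 5, 6, 7, 9, 13, 16, 20, 22, 23, 24, 25, 28}; the non-residues are the remaining 14 nonzero classes.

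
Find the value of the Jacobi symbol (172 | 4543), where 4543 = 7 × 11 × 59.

1

Pull out 2^2: since 4543 ≡ 7 (mod 8), (2/4543) = +1, so (2/4543)^2 = +1.
Reciprocity: 43 ≡ 3 and 4543 ≡ 3 (mod 4), so (43/4543) = −(4543/43).
Reduce top mod 43: now compute (28/43).
Pull out 2^2: since 43 ≡ 3 (mod 8), (2/43) = -1, so (2/43)^2 = +1.
Reciprocity: 7 ≡ 3 and 43 ≡ 3 (mod 4), so (7/43) = −(43/7).
Reduce top mod 7: now compute (1/7).
Reached (1/7) = 1. Collecting the sign flips along the way, the symbol is +1.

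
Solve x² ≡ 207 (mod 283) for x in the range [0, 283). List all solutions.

115, 168

Since 283 ≡ 3 (mod 4), a square root of 207 is 207^((283+1)/4) = 207^71 mod 283.
Repeated squaring: 207^2≡116, 207^4≡155, 207^8≡253, 207^16≡51, 207^32≡54, 207^64≡86 (mod 283).
207^71 = 207^(64+4+2+1) ≡ 168 (mod 283).
Check: 168² = 28224 ≡ 207 (mod 283). The two roots are 115 and 168.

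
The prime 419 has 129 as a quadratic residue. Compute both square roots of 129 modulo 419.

59, 360

Since 419 ≡ 3 (mod 4), a square root of 129 is 129^((419+1)/4) = 129^105 mod 419.
Repeated squaring: 129^2≡300, 129^4≡334, 129^8≡102, 129^16≡348, 129^32≡13, 129^64≡169 (mod 419).
129^105 = 129^(64+32+8+1) ≡ 59 (mod 419).
Check: 59² = 3481 ≡ 129 (mod 419). The two roots are 59 and 360.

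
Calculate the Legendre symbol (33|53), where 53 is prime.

Reciprocity: 33 ≡ 1 and 53 ≡ 1 (mod 4), so (33/53) = +(53/33).
Reduce top mod 33: now compute (20/33).
Pull out 2^2: since 33 ≡ 1 (mod 8), (2/33) = +1, so (2/33)^2 = +1.
Reciprocity: 5 ≡ 1 and 33 ≡ 1 (mod 4), so (5/33) = +(33/5).
Reduce top mod 5: now compute (3/5).
Reciprocity: 3 ≡ 3 and 5 ≡ 1 (mod 4), so (3/5) = +(5/3).
Reduce top mod 3: now compute (2/3).
Pull out 2: since 3 ≡ 3 (mod 8), (2/3) = -1.
Reached (1/3) = 1. Collecting the sign flips along the way, the symbol is -1.

-1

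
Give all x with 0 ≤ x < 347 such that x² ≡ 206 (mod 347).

Since 347 ≡ 3 (mod 4), a square root of 206 is 206^((347+1)/4) = 206^87 mod 347.
Repeated squaring: 206^2≡102, 206^4≡341, 206^8≡36, 206^16≡255, 206^32≡136, 206^64≡105 (mod 347).
206^87 = 206^(64+16+4+2+1) ≡ 30 (mod 347).
Check: 30² = 900 ≡ 206 (mod 347). The two roots are 30 and 317.

30, 317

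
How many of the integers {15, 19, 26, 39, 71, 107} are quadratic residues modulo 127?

(15/127) = +1 → QR.
(19/127) = +1 → QR.
(26/127) = +1 → QR.
(39/127) = -1 → non-residue.
(71/127) = +1 → QR.
(107/127) = +1 → QR.
Total quadratic residues among the 6: 5.

5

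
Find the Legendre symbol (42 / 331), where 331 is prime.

Euler's criterion: (42/331) ≡ 42^165 (mod 331).
42^2 ≡ 109 (mod 331)
42^4 ≡ 296 (mod 331)
42^8 ≡ 232 (mod 331)
42^16 ≡ 202 (mod 331)
42^32 ≡ 91 (mod 331)
42^64 ≡ 6 (mod 331)
42^128 ≡ 36 (mod 331)
42^165 = 42^(128+32+4+1) ≡ 330 (mod 331).
Result is 330 ≡ −1, so (42/331) = −1.

-1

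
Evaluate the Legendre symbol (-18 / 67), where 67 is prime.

1

Euler's criterion: (-18/67) ≡ 49^33 (mod 67).
49^2 ≡ 56 (mod 67)
49^4 ≡ 54 (mod 67)
49^8 ≡ 35 (mod 67)
49^16 ≡ 19 (mod 67)
49^32 ≡ 26 (mod 67)
49^33 = 49^(32+1) ≡ 1 (mod 67).
Result is 1, so (-18/67) = 1.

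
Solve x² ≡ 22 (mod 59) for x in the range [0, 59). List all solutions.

9, 50

Since 59 ≡ 3 (mod 4), a square root of 22 is 22^((59+1)/4) = 22^15 mod 59.
Repeated squaring: 22^2≡12, 22^4≡26, 22^8≡27 (mod 59).
22^15 = 22^(8+4+2+1) ≡ 9 (mod 59).
Check: 9² = 81 ≡ 22 (mod 59). The two roots are 9 and 50.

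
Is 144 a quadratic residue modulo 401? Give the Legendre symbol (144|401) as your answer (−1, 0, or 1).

1

Euler's criterion: (144/401) ≡ 144^200 (mod 401).
144^2 ≡ 285 (mod 401)
144^4 ≡ 223 (mod 401)
144^8 ≡ 5 (mod 401)
144^16 ≡ 25 (mod 401)
144^32 ≡ 224 (mod 401)
144^64 ≡ 51 (mod 401)
144^128 ≡ 195 (mod 401)
144^200 = 144^(128+64+8) ≡ 1 (mod 401).
Result is 1, so (144/401) = 1.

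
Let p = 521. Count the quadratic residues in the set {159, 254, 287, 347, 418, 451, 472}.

(159/521) = -1 → non-residue.
(254/521) = +1 → QR.
(287/521) = +1 → QR.
(347/521) = -1 → non-residue.
(418/521) = -1 → non-residue.
(451/521) = -1 → non-residue.
(472/521) = +1 → QR.
Total quadratic residues among the 7: 3.

3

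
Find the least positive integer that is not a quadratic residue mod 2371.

2

(2/2371) = −1, so 2 is the smallest positive non-residue mod 2371.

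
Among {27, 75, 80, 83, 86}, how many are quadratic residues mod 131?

(27/131) = +1 → QR.
(75/131) = +1 → QR.
(80/131) = +1 → QR.
(83/131) = -1 → non-residue.
(86/131) = -1 → non-residue.
Total quadratic residues among the 5: 3.

3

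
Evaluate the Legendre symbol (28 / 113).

1

Pull out 2^2: since 113 ≡ 1 (mod 8), (2/113) = +1, so (2/113)^2 = +1.
Reciprocity: 7 ≡ 3 and 113 ≡ 1 (mod 4), so (7/113) = +(113/7).
Reduce top mod 7: now compute (1/7).
Reached (1/7) = 1. Collecting the sign flips along the way, the symbol is +1.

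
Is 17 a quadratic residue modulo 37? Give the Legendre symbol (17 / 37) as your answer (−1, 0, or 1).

Euler's criterion: (17/37) ≡ 17^18 (mod 37).
17^2 ≡ 30 (mod 37)
17^4 ≡ 12 (mod 37)
17^8 ≡ 33 (mod 37)
17^16 ≡ 16 (mod 37)
17^18 = 17^(16+2) ≡ 36 (mod 37).
Result is 36 ≡ −1, so (17/37) = −1.

-1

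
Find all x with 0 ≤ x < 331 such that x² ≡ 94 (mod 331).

147, 184

Since 331 ≡ 3 (mod 4), a square root of 94 is 94^((331+1)/4) = 94^83 mod 331.
Repeated squaring: 94^2≡230, 94^4≡271, 94^8≡290, 94^16≡26, 94^32≡14, 94^64≡196 (mod 331).
94^83 = 94^(64+16+2+1) ≡ 184 (mod 331).
Check: 184² = 33856 ≡ 94 (mod 331). The two roots are 147 and 184.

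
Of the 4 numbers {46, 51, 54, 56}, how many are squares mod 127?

(46/127) = -1 → non-residue.
(51/127) = -1 → non-residue.
(54/127) = -1 → non-residue.
(56/127) = -1 → non-residue.
Total quadratic residues among the 4: 0.

0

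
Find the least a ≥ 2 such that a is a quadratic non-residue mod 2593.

5

(2/2593) = +1, so 2 is a residue.
(3/2593) = +1, so 3 is a residue.
(4/2593) = +1, so 4 is a residue.
(5/2593) = −1, so 5 is the smallest positive non-residue mod 2593.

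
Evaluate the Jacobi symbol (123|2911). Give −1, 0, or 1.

0

Reciprocity: 123 ≡ 3 and 2911 ≡ 3 (mod 4), so (123/2911) = −(2911/123).
Reduce top mod 123: now compute (82/123).
Pull out 2: since 123 ≡ 3 (mod 8), (2/123) = -1.
Reciprocity: 41 ≡ 1 and 123 ≡ 3 (mod 4), so (41/123) = +(123/41).
Reduce top mod 41: now compute (0/41).
Top reduces to 0: gcd > 1, so the symbol is 0.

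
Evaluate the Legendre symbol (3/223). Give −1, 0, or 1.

-1

Euler's criterion: (3/223) ≡ 3^111 (mod 223).
3^2 ≡ 9 (mod 223)
3^4 ≡ 81 (mod 223)
3^8 ≡ 94 (mod 223)
3^16 ≡ 139 (mod 223)
3^32 ≡ 143 (mod 223)
3^64 ≡ 156 (mod 223)
3^111 = 3^(64+32+8+4+2+1) ≡ 222 (mod 223).
Result is 222 ≡ −1, so (3/223) = −1.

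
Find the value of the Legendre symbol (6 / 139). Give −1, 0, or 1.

Euler's criterion: (6/139) ≡ 6^69 (mod 139).
6^2 ≡ 36 (mod 139)
6^4 ≡ 45 (mod 139)
6^8 ≡ 79 (mod 139)
6^16 ≡ 125 (mod 139)
6^32 ≡ 57 (mod 139)
6^64 ≡ 52 (mod 139)
6^69 = 6^(64+4+1) ≡ 1 (mod 139).
Result is 1, so (6/139) = 1.

1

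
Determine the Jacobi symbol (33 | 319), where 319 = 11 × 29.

0

Reciprocity: 33 ≡ 1 and 319 ≡ 3 (mod 4), so (33/319) = +(319/33).
Reduce top mod 33: now compute (22/33).
Pull out 2: since 33 ≡ 1 (mod 8), (2/33) = +1.
Reciprocity: 11 ≡ 3 and 33 ≡ 1 (mod 4), so (11/33) = +(33/11).
Reduce top mod 11: now compute (0/11).
Top reduces to 0: gcd > 1, so the symbol is 0.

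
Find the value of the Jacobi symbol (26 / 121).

Pull out 2: since 121 ≡ 1 (mod 8), (2/121) = +1.
Reciprocity: 13 ≡ 1 and 121 ≡ 1 (mod 4), so (13/121) = +(121/13).
Reduce top mod 13: now compute (4/13).
Pull out 2^2: since 13 ≡ 5 (mod 8), (2/13) = -1, so (2/13)^2 = +1.
Reached (1/13) = 1. Collecting the sign flips along the way, the symbol is +1.

1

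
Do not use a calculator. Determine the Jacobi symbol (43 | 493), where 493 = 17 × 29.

Reciprocity: 43 ≡ 3 and 493 ≡ 1 (mod 4), so (43/493) = +(493/43).
Reduce top mod 43: now compute (20/43).
Pull out 2^2: since 43 ≡ 3 (mod 8), (2/43) = -1, so (2/43)^2 = +1.
Reciprocity: 5 ≡ 1 and 43 ≡ 3 (mod 4), so (5/43) = +(43/5).
Reduce top mod 5: now compute (3/5).
Reciprocity: 3 ≡ 3 and 5 ≡ 1 (mod 4), so (3/5) = +(5/3).
Reduce top mod 3: now compute (2/3).
Pull out 2: since 3 ≡ 3 (mod 8), (2/3) = -1.
Reached (1/3) = 1. Collecting the sign flips along the way, the symbol is -1.

-1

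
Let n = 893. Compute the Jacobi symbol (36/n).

Pull out 2^2: since 893 ≡ 5 (mod 8), (2/893) = -1, so (2/893)^2 = +1.
Reciprocity: 9 ≡ 1 and 893 ≡ 1 (mod 4), so (9/893) = +(893/9).
Reduce top mod 9: now compute (2/9).
Pull out 2: since 9 ≡ 1 (mod 8), (2/9) = +1.
Reached (1/9) = 1. Collecting the sign flips along the way, the symbol is +1.

1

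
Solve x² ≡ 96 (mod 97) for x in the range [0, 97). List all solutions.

97 ≡ 1 (mod 4), so we find a root by search.
Trying successive values, 22² = 484 ≡ 96 (mod 97). The other root is 97 − 22 = 75.

22, 75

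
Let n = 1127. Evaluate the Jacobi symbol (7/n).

0

Reciprocity: 7 ≡ 3 and 1127 ≡ 3 (mod 4), so (7/1127) = −(1127/7).
Reduce top mod 7: now compute (0/7).
Top reduces to 0: gcd > 1, so the symbol is 0.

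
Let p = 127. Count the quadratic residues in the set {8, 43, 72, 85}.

2

(8/127) = +1 → QR.
(43/127) = -1 → non-residue.
(72/127) = +1 → QR.
(85/127) = -1 → non-residue.
Total quadratic residues among the 4: 2.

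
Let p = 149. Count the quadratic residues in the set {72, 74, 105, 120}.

(72/149) = -1 → non-residue.
(74/149) = -1 → non-residue.
(105/149) = -1 → non-residue.
(120/149) = +1 → QR.
Total quadratic residues among the 4: 1.

1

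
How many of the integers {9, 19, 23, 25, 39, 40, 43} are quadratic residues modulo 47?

2

(9/47) = +1 → QR.
(19/47) = -1 → non-residue.
(23/47) = -1 → non-residue.
(25/47) = +1 → QR.
(39/47) = -1 → non-residue.
(40/47) = -1 → non-residue.
(43/47) = -1 → non-residue.
Total quadratic residues among the 7: 2.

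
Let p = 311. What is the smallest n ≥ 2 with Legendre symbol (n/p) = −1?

(2/311) = +1, so 2 is a residue.
(3/311) = +1, so 3 is a residue.
(4/311) = +1, so 4 is a residue.
(5/311) = +1, so 5 is a residue.
(6/311) = +1, so 6 is a residue.
(7/311) = +1, so 7 is a residue.
(8/311) = +1, so 8 is a residue.
(9/311) = +1, so 9 is a residue.
(10/311) = +1, so 10 is a residue.
(11/311) = −1, so 11 is the smallest positive non-residue mod 311.

11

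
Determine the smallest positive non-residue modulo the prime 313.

(2/313) = +1, so 2 is a residue.
(3/313) = +1, so 3 is a residue.
(4/313) = +1, so 4 is a residue.
(5/313) = −1, so 5 is the smallest positive non-residue mod 313.

5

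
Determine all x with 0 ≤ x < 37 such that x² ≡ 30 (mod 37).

37 ≡ 1 (mod 4), so we find a root by search.
Trying successive values, 17² = 289 ≡ 30 (mod 37). The other root is 37 − 17 = 20.

17, 20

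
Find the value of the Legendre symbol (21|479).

1

Reciprocity: 21 ≡ 1 and 479 ≡ 3 (mod 4), so (21/479) = +(479/21).
Reduce top mod 21: now compute (17/21).
Reciprocity: 17 ≡ 1 and 21 ≡ 1 (mod 4), so (17/21) = +(21/17).
Reduce top mod 17: now compute (4/17).
Pull out 2^2: since 17 ≡ 1 (mod 8), (2/17) = +1, so (2/17)^2 = +1.
Reached (1/17) = 1. Collecting the sign flips along the way, the symbol is +1.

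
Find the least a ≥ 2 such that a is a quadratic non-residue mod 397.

(2/397) = −1, so 2 is the smallest positive non-residue mod 397.

2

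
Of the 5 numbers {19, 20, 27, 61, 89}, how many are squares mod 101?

(19/101) = +1 → QR.
(20/101) = +1 → QR.
(27/101) = -1 → non-residue.
(61/101) = -1 → non-residue.
(89/101) = -1 → non-residue.
Total quadratic residues among the 5: 2.

2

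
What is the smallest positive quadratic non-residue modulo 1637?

2

(2/1637) = −1, so 2 is the smallest positive non-residue mod 1637.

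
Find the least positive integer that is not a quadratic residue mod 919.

3

(2/919) = +1, so 2 is a residue.
(3/919) = −1, so 3 is the smallest positive non-residue mod 919.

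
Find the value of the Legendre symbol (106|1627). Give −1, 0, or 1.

Pull out 2: since 1627 ≡ 3 (mod 8), (2/1627) = -1.
Reciprocity: 53 ≡ 1 and 1627 ≡ 3 (mod 4), so (53/1627) = +(1627/53).
Reduce top mod 53: now compute (37/53).
Reciprocity: 37 ≡ 1 and 53 ≡ 1 (mod 4), so (37/53) = +(53/37).
Reduce top mod 37: now compute (16/37).
Pull out 2^4: since 37 ≡ 5 (mod 8), (2/37) = -1, so (2/37)^4 = +1.
Reached (1/37) = 1. Collecting the sign flips along the way, the symbol is -1.

-1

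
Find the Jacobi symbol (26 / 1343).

Pull out 2: since 1343 ≡ 7 (mod 8), (2/1343) = +1.
Reciprocity: 13 ≡ 1 and 1343 ≡ 3 (mod 4), so (13/1343) = +(1343/13).
Reduce top mod 13: now compute (4/13).
Pull out 2^2: since 13 ≡ 5 (mod 8), (2/13) = -1, so (2/13)^2 = +1.
Reached (1/13) = 1. Collecting the sign flips along the way, the symbol is +1.

1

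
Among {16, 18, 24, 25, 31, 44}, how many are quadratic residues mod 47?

4

(16/47) = +1 → QR.
(18/47) = +1 → QR.
(24/47) = +1 → QR.
(25/47) = +1 → QR.
(31/47) = -1 → non-residue.
(44/47) = -1 → non-residue.
Total quadratic residues among the 6: 4.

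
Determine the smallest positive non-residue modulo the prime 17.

3

(2/17) = +1, so 2 is a residue.
(3/17) = −1, so 3 is the smallest positive non-residue mod 17.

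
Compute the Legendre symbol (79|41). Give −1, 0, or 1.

Euler's criterion: (79/41) ≡ 38^20 (mod 41).
38^2 ≡ 9 (mod 41)
38^4 ≡ 40 (mod 41)
38^8 ≡ 1 (mod 41)
38^16 ≡ 1 (mod 41)
38^20 = 38^(16+4) ≡ 40 (mod 41).
Result is 40 ≡ −1, so (79/41) = −1.

-1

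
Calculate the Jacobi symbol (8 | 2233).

1

Pull out 2^3: since 2233 ≡ 1 (mod 8), (2/2233) = +1, so (2/2233)^3 = +1.
Reached (1/2233) = 1. Collecting the sign flips along the way, the symbol is +1.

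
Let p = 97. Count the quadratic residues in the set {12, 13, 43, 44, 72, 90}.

(12/97) = +1 → QR.
(13/97) = -1 → non-residue.
(43/97) = +1 → QR.
(44/97) = +1 → QR.
(72/97) = +1 → QR.
(90/97) = -1 → non-residue.
Total quadratic residues among the 6: 4.

4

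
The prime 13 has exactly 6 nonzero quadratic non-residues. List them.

2 5 6 7 8 11

Square k = 1,…,6 (k and 13−k give the same square):
1²=1, 2²=4, 3²=9, 4²≡3, 5²≡12, 6²≡10 (mod 13).
The residues are {1, 3, 4, 9, 10, 12}; the non-residues are the remaining 6 nonzero classes.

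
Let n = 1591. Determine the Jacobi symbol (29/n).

Reciprocity: 29 ≡ 1 and 1591 ≡ 3 (mod 4), so (29/1591) = +(1591/29).
Reduce top mod 29: now compute (25/29).
Reciprocity: 25 ≡ 1 and 29 ≡ 1 (mod 4), so (25/29) = +(29/25).
Reduce top mod 25: now compute (4/25).
Pull out 2^2: since 25 ≡ 1 (mod 8), (2/25) = +1, so (2/25)^2 = +1.
Reached (1/25) = 1. Collecting the sign flips along the way, the symbol is +1.

1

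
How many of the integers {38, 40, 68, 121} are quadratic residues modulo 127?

(38/127) = +1 → QR.
(40/127) = -1 → non-residue.
(68/127) = +1 → QR.
(121/127) = +1 → QR.
Total quadratic residues among the 4: 3.

3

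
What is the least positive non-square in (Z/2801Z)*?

(2/2801) = +1, so 2 is a residue.
(3/2801) = −1, so 3 is the smallest positive non-residue mod 2801.

3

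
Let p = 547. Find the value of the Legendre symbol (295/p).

1

Euler's criterion: (295/547) ≡ 295^273 (mod 547).
295^2 ≡ 52 (mod 547)
295^4 ≡ 516 (mod 547)
295^8 ≡ 414 (mod 547)
295^16 ≡ 185 (mod 547)
295^32 ≡ 311 (mod 547)
295^64 ≡ 449 (mod 547)
295^128 ≡ 305 (mod 547)
295^256 ≡ 35 (mod 547)
295^273 = 295^(256+16+1) ≡ 1 (mod 547).
Result is 1, so (295/547) = 1.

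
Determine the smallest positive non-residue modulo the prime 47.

(2/47) = +1, so 2 is a residue.
(3/47) = +1, so 3 is a residue.
(4/47) = +1, so 4 is a residue.
(5/47) = −1, so 5 is the smallest positive non-residue mod 47.

5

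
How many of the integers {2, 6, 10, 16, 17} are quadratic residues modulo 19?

(2/19) = -1 → non-residue.
(6/19) = +1 → QR.
(10/19) = -1 → non-residue.
(16/19) = +1 → QR.
(17/19) = +1 → QR.
Total quadratic residues among the 5: 3.

3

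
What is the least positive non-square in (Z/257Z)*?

3

(2/257) = +1, so 2 is a residue.
(3/257) = −1, so 3 is the smallest positive non-residue mod 257.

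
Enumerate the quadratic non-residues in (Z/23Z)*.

Square k = 1,…,11 (k and 23−k give the same square):
1²=1, 2²=4, 3²=9, 4²=16, 5²≡2, 6²≡13, 7²≡3, 8²≡18, 9²≡12, 10²≡8, 11²≡6 (mod 23).
The residues are {1, 2, 3, 4, 6, 8, 9, 12, 13, 16, 18}; the non-residues are the remaining 11 nonzero classes.

5 7 10 11 14 15 17 19 20 21 22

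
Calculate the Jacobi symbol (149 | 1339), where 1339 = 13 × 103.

Reciprocity: 149 ≡ 1 and 1339 ≡ 3 (mod 4), so (149/1339) = +(1339/149).
Reduce top mod 149: now compute (147/149).
Reciprocity: 147 ≡ 3 and 149 ≡ 1 (mod 4), so (147/149) = +(149/147).
Reduce top mod 147: now compute (2/147).
Pull out 2: since 147 ≡ 3 (mod 8), (2/147) = -1.
Reached (1/147) = 1. Collecting the sign flips along the way, the symbol is -1.

-1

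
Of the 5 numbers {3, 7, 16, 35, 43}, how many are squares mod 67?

2

(3/67) = -1 → non-residue.
(7/67) = -1 → non-residue.
(16/67) = +1 → QR.
(35/67) = +1 → QR.
(43/67) = -1 → non-residue.
Total quadratic residues among the 5: 2.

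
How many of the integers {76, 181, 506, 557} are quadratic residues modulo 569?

(76/569) = -1 → non-residue.
(181/569) = -1 → non-residue.
(506/569) = +1 → QR.
(557/569) = -1 → non-residue.
Total quadratic residues among the 4: 1.

1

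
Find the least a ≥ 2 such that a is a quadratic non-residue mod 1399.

3

(2/1399) = +1, so 2 is a residue.
(3/1399) = −1, so 3 is the smallest positive non-residue mod 1399.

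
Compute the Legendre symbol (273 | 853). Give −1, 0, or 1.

Euler's criterion: (273/853) ≡ 273^426 (mod 853).
273^2 ≡ 318 (mod 853)
273^4 ≡ 470 (mod 853)
273^8 ≡ 826 (mod 853)
273^16 ≡ 729 (mod 853)
273^32 ≡ 22 (mod 853)
273^64 ≡ 484 (mod 853)
273^128 ≡ 534 (mod 853)
273^256 ≡ 254 (mod 853)
273^426 = 273^(256+128+32+8+2) ≡ 1 (mod 853).
Result is 1, so (273/853) = 1.

1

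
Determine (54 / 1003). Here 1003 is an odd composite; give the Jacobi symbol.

1

Pull out 2: since 1003 ≡ 3 (mod 8), (2/1003) = -1.
Reciprocity: 27 ≡ 3 and 1003 ≡ 3 (mod 4), so (27/1003) = −(1003/27).
Reduce top mod 27: now compute (4/27).
Pull out 2^2: since 27 ≡ 3 (mod 8), (2/27) = -1, so (2/27)^2 = +1.
Reached (1/27) = 1. Collecting the sign flips along the way, the symbol is +1.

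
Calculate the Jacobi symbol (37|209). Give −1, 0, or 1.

Reciprocity: 37 ≡ 1 and 209 ≡ 1 (mod 4), so (37/209) = +(209/37).
Reduce top mod 37: now compute (24/37).
Pull out 2^3: since 37 ≡ 5 (mod 8), (2/37) = -1, so (2/37)^3 = -1.
Reciprocity: 3 ≡ 3 and 37 ≡ 1 (mod 4), so (3/37) = +(37/3).
Reduce top mod 3: now compute (1/3).
Reached (1/3) = 1. Collecting the sign flips along the way, the symbol is -1.

-1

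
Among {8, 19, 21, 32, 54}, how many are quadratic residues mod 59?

2

(8/59) = -1 → non-residue.
(19/59) = +1 → QR.
(21/59) = +1 → QR.
(32/59) = -1 → non-residue.
(54/59) = -1 → non-residue.
Total quadratic residues among the 5: 2.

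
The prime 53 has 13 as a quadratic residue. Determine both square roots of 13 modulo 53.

15, 38

53 ≡ 1 (mod 4), so we find a root by search.
Trying successive values, 15² = 225 ≡ 13 (mod 53). The other root is 53 − 15 = 38.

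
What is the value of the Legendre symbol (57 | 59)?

1

Euler's criterion: (57/59) ≡ 57^29 (mod 59).
57^2 ≡ 4 (mod 59)
57^4 ≡ 16 (mod 59)
57^8 ≡ 20 (mod 59)
57^16 ≡ 46 (mod 59)
57^29 = 57^(16+8+4+1) ≡ 1 (mod 59).
Result is 1, so (57/59) = 1.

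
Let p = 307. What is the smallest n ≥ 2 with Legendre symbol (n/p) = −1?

2

(2/307) = −1, so 2 is the smallest positive non-residue mod 307.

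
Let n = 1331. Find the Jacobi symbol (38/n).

Pull out 2: since 1331 ≡ 3 (mod 8), (2/1331) = -1.
Reciprocity: 19 ≡ 3 and 1331 ≡ 3 (mod 4), so (19/1331) = −(1331/19).
Reduce top mod 19: now compute (1/19).
Reached (1/19) = 1. Collecting the sign flips along the way, the symbol is +1.

1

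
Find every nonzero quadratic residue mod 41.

1,2,4,5,8,9,10,16,18,20,21,23,25,31,32,33,36,37,39,40

Square k = 1,…,20 (k and 41−k give the same square):
1²=1, 2²=4, 3²=9, 4²=16, 5²=25, 6²=36, 7²≡8, 8²≡23, 9²≡40, 10²≡18, 11²≡39, 12²≡21, 13²≡5, 14²≡32, 15²≡20, 16²≡10, 17²≡2, 18²≡37, 19²≡33, 20²≡31 (mod 41).
So the quadratic residues mod 41 are {1, 2, 4, 5, 8, 9, 10, 16, 18, 20, 21, 23, 25, 31, 32, 33, 36, 37, 39, 40}.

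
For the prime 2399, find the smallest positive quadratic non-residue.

(2/2399) = +1, so 2 is a residue.
(3/2399) = +1, so 3 is a residue.
(4/2399) = +1, so 4 is a residue.
(5/2399) = +1, so 5 is a residue.
(6/2399) = +1, so 6 is a residue.
(7/2399) = +1, so 7 is a residue.
(8/2399) = +1, so 8 is a residue.
(9/2399) = +1, so 9 is a residue.
(10/2399) = +1, so 10 is a residue.
(11/2399) = −1, so 11 is the smallest positive non-residue mod 2399.

11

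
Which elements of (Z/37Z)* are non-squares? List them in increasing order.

Square k = 1,…,18 (k and 37−k give the same square):
1²=1, 2²=4, 3²=9, 4²=16, 5²=25, 6²=36, 7²≡12, 8²≡27, 9²≡7, 10²≡26, 11²≡10, 12²≡33, 13²≡21, 14²≡11, 15²≡3, 16²≡34, 17²≡30, 18²≡28 (mod 37).
The residues are {1, 3, 4, 7, 9, 10, 11, 12, 16, 21, 25, 26, 27, 28, 30, 33, 34, 36}; the non-residues are the remaining 18 nonzero classes.

2 5 6 8 13 14 15 17 18 19 20 22 23 24 29 31 32 35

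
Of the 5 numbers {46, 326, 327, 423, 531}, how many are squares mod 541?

3

(46/541) = -1 → non-residue.
(326/541) = +1 → QR.
(327/541) = +1 → QR.
(423/541) = +1 → QR.
(531/541) = -1 → non-residue.
Total quadratic residues among the 5: 3.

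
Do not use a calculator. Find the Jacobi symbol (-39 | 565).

-1

First reduce: -39 ≡ 526 (mod 565).
Pull out 2: since 565 ≡ 5 (mod 8), (2/565) = -1.
Reciprocity: 263 ≡ 3 and 565 ≡ 1 (mod 4), so (263/565) = +(565/263).
Reduce top mod 263: now compute (39/263).
Reciprocity: 39 ≡ 3 and 263 ≡ 3 (mod 4), so (39/263) = −(263/39).
Reduce top mod 39: now compute (29/39).
Reciprocity: 29 ≡ 1 and 39 ≡ 3 (mod 4), so (29/39) = +(39/29).
Reduce top mod 29: now compute (10/29).
Pull out 2: since 29 ≡ 5 (mod 8), (2/29) = -1.
Reciprocity: 5 ≡ 1 and 29 ≡ 1 (mod 4), so (5/29) = +(29/5).
Reduce top mod 5: now compute (4/5).
Pull out 2^2: since 5 ≡ 5 (mod 8), (2/5) = -1, so (2/5)^2 = +1.
Reached (1/5) = 1. Collecting the sign flips along the way, the symbol is -1.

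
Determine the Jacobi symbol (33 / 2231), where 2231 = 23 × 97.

-1

Reciprocity: 33 ≡ 1 and 2231 ≡ 3 (mod 4), so (33/2231) = +(2231/33).
Reduce top mod 33: now compute (20/33).
Pull out 2^2: since 33 ≡ 1 (mod 8), (2/33) = +1, so (2/33)^2 = +1.
Reciprocity: 5 ≡ 1 and 33 ≡ 1 (mod 4), so (5/33) = +(33/5).
Reduce top mod 5: now compute (3/5).
Reciprocity: 3 ≡ 3 and 5 ≡ 1 (mod 4), so (3/5) = +(5/3).
Reduce top mod 3: now compute (2/3).
Pull out 2: since 3 ≡ 3 (mod 8), (2/3) = -1.
Reached (1/3) = 1. Collecting the sign flips along the way, the symbol is -1.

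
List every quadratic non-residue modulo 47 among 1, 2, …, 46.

Square k = 1,…,23 (k and 47−k give the same square):
1²=1, 2²=4, 3²=9, 4²=16, 5²=25, 6²=36, 7²≡2, 8²≡17, 9²≡34, 10²≡6, 11²≡27, 12²≡3, 13²≡28, 14²≡8, 15²≡37, 16²≡21, 17²≡7, 18²≡42, 19²≡32, 20²≡24, 21²≡18, 22²≡14, 23²≡12 (mod 47).
The residues are {1, 2, 3, 4, 6, 7, 8, 9, 12, 14, 16, 17, 18, 21, 24, 25, 27, 28, 32, 34, 36, 37, 42}; the non-residues are the remaining 23 nonzero classes.

5,10,11,13,15,19,20,22,23,26,29,30,31,33,35,38,39,40,41,43,44,45,46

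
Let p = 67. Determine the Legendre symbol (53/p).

Reciprocity: 53 ≡ 1 and 67 ≡ 3 (mod 4), so (53/67) = +(67/53).
Reduce top mod 53: now compute (14/53).
Pull out 2: since 53 ≡ 5 (mod 8), (2/53) = -1.
Reciprocity: 7 ≡ 3 and 53 ≡ 1 (mod 4), so (7/53) = +(53/7).
Reduce top mod 7: now compute (4/7).
Pull out 2^2: since 7 ≡ 7 (mod 8), (2/7) = +1, so (2/7)^2 = +1.
Reached (1/7) = 1. Collecting the sign flips along the way, the symbol is -1.

-1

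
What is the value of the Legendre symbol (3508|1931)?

1

First reduce: 3508 ≡ 1577 (mod 1931).
Reciprocity: 1577 ≡ 1 and 1931 ≡ 3 (mod 4), so (1577/1931) = +(1931/1577).
Reduce top mod 1577: now compute (354/1577).
Pull out 2: since 1577 ≡ 1 (mod 8), (2/1577) = +1.
Reciprocity: 177 ≡ 1 and 1577 ≡ 1 (mod 4), so (177/1577) = +(1577/177).
Reduce top mod 177: now compute (161/177).
Reciprocity: 161 ≡ 1 and 177 ≡ 1 (mod 4), so (161/177) = +(177/161).
Reduce top mod 161: now compute (16/161).
Pull out 2^4: since 161 ≡ 1 (mod 8), (2/161) = +1, so (2/161)^4 = +1.
Reached (1/161) = 1. Collecting the sign flips along the way, the symbol is +1.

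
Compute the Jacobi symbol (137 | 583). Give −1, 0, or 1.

Reciprocity: 137 ≡ 1 and 583 ≡ 3 (mod 4), so (137/583) = +(583/137).
Reduce top mod 137: now compute (35/137).
Reciprocity: 35 ≡ 3 and 137 ≡ 1 (mod 4), so (35/137) = +(137/35).
Reduce top mod 35: now compute (32/35).
Pull out 2^5: since 35 ≡ 3 (mod 8), (2/35) = -1, so (2/35)^5 = -1.
Reached (1/35) = 1. Collecting the sign flips along the way, the symbol is -1.

-1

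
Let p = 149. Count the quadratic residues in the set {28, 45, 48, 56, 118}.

(28/149) = +1 → QR.
(45/149) = +1 → QR.
(48/149) = -1 → non-residue.
(56/149) = -1 → non-residue.
(118/149) = +1 → QR.
Total quadratic residues among the 5: 3.

3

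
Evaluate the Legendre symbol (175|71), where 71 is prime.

First reduce: 175 ≡ 33 (mod 71).
Reciprocity: 33 ≡ 1 and 71 ≡ 3 (mod 4), so (33/71) = +(71/33).
Reduce top mod 33: now compute (5/33).
Reciprocity: 5 ≡ 1 and 33 ≡ 1 (mod 4), so (5/33) = +(33/5).
Reduce top mod 5: now compute (3/5).
Reciprocity: 3 ≡ 3 and 5 ≡ 1 (mod 4), so (3/5) = +(5/3).
Reduce top mod 3: now compute (2/3).
Pull out 2: since 3 ≡ 3 (mod 8), (2/3) = -1.
Reached (1/3) = 1. Collecting the sign flips along the way, the symbol is -1.

-1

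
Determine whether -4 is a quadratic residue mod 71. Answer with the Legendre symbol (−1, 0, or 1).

-1

Euler's criterion: (-4/71) ≡ 67^35 (mod 71).
67^2 ≡ 16 (mod 71)
67^4 ≡ 43 (mod 71)
67^8 ≡ 3 (mod 71)
67^16 ≡ 9 (mod 71)
67^32 ≡ 10 (mod 71)
67^35 = 67^(32+2+1) ≡ 70 (mod 71).
Result is 70 ≡ −1, so (-4/71) = −1.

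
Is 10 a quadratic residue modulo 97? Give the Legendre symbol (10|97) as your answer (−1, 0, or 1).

-1

Euler's criterion: (10/97) ≡ 10^48 (mod 97).
10^2 ≡ 3 (mod 97)
10^4 ≡ 9 (mod 97)
10^8 ≡ 81 (mod 97)
10^16 ≡ 62 (mod 97)
10^32 ≡ 61 (mod 97)
10^48 = 10^(32+16) ≡ 96 (mod 97).
Result is 96 ≡ −1, so (10/97) = −1.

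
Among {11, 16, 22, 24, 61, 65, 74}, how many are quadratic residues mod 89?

3

(11/89) = +1 → QR.
(16/89) = +1 → QR.
(22/89) = +1 → QR.
(24/89) = -1 → non-residue.
(61/89) = -1 → non-residue.
(65/89) = -1 → non-residue.
(74/89) = -1 → non-residue.
Total quadratic residues among the 7: 3.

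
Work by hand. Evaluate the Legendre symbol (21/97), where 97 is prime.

-1

Reciprocity: 21 ≡ 1 and 97 ≡ 1 (mod 4), so (21/97) = +(97/21).
Reduce top mod 21: now compute (13/21).
Reciprocity: 13 ≡ 1 and 21 ≡ 1 (mod 4), so (13/21) = +(21/13).
Reduce top mod 13: now compute (8/13).
Pull out 2^3: since 13 ≡ 5 (mod 8), (2/13) = -1, so (2/13)^3 = -1.
Reached (1/13) = 1. Collecting the sign flips along the way, the symbol is -1.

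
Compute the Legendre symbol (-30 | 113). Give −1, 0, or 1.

First reduce: -30 ≡ 83 (mod 113).
Reciprocity: 83 ≡ 3 and 113 ≡ 1 (mod 4), so (83/113) = +(113/83).
Reduce top mod 83: now compute (30/83).
Pull out 2: since 83 ≡ 3 (mod 8), (2/83) = -1.
Reciprocity: 15 ≡ 3 and 83 ≡ 3 (mod 4), so (15/83) = −(83/15).
Reduce top mod 15: now compute (8/15).
Pull out 2^3: since 15 ≡ 7 (mod 8), (2/15) = +1, so (2/15)^3 = +1.
Reached (1/15) = 1. Collecting the sign flips along the way, the symbol is +1.

1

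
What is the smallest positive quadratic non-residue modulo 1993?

5

(2/1993) = +1, so 2 is a residue.
(3/1993) = +1, so 3 is a residue.
(4/1993) = +1, so 4 is a residue.
(5/1993) = −1, so 5 is the smallest positive non-residue mod 1993.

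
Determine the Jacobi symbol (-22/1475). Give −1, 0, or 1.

First reduce: -22 ≡ 1453 (mod 1475).
Reciprocity: 1453 ≡ 1 and 1475 ≡ 3 (mod 4), so (1453/1475) = +(1475/1453).
Reduce top mod 1453: now compute (22/1453).
Pull out 2: since 1453 ≡ 5 (mod 8), (2/1453) = -1.
Reciprocity: 11 ≡ 3 and 1453 ≡ 1 (mod 4), so (11/1453) = +(1453/11).
Reduce top mod 11: now compute (1/11).
Reached (1/11) = 1. Collecting the sign flips along the way, the symbol is -1.

-1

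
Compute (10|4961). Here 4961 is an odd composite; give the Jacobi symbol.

1

Pull out 2: since 4961 ≡ 1 (mod 8), (2/4961) = +1.
Reciprocity: 5 ≡ 1 and 4961 ≡ 1 (mod 4), so (5/4961) = +(4961/5).
Reduce top mod 5: now compute (1/5).
Reached (1/5) = 1. Collecting the sign flips along the way, the symbol is +1.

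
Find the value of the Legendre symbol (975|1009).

Reciprocity: 975 ≡ 3 and 1009 ≡ 1 (mod 4), so (975/1009) = +(1009/975).
Reduce top mod 975: now compute (34/975).
Pull out 2: since 975 ≡ 7 (mod 8), (2/975) = +1.
Reciprocity: 17 ≡ 1 and 975 ≡ 3 (mod 4), so (17/975) = +(975/17).
Reduce top mod 17: now compute (6/17).
Pull out 2: since 17 ≡ 1 (mod 8), (2/17) = +1.
Reciprocity: 3 ≡ 3 and 17 ≡ 1 (mod 4), so (3/17) = +(17/3).
Reduce top mod 3: now compute (2/3).
Pull out 2: since 3 ≡ 3 (mod 8), (2/3) = -1.
Reached (1/3) = 1. Collecting the sign flips along the way, the symbol is -1.

-1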